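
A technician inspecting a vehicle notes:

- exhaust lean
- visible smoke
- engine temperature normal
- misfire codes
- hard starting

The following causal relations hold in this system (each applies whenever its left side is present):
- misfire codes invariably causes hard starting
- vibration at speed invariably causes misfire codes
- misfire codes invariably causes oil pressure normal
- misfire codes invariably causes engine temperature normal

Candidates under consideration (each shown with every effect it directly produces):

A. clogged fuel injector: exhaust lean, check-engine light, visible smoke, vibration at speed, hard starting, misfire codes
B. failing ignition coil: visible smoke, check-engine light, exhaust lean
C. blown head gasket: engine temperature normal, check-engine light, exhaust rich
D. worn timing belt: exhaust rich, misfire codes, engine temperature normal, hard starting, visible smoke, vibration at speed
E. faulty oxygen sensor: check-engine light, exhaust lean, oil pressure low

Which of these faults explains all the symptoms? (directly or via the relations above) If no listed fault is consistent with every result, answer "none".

Checking each candidate against the observations:
(A) clogged fuel injector — exhaust lean match; visible smoke match; engine temperature normal match (through misfire codes → engine temperature normal); misfire codes match; hard starting match
(B) failing ignition coil — does not account for engine temperature normal, misfire codes, hard starting
(C) blown head gasket — fails on exhaust lean, visible smoke, misfire codes, hard starting (predicts exhaust rich, not exhaust lean)
(D) worn timing belt — exhaust lean miss; visible smoke match; engine temperature normal match; misfire codes match; hard starting match
(E) faulty oxygen sensor — exhaust lean match; visible smoke miss; engine temperature normal miss; misfire codes miss; hard starting miss
(A) is the only candidate with no mismatches.

A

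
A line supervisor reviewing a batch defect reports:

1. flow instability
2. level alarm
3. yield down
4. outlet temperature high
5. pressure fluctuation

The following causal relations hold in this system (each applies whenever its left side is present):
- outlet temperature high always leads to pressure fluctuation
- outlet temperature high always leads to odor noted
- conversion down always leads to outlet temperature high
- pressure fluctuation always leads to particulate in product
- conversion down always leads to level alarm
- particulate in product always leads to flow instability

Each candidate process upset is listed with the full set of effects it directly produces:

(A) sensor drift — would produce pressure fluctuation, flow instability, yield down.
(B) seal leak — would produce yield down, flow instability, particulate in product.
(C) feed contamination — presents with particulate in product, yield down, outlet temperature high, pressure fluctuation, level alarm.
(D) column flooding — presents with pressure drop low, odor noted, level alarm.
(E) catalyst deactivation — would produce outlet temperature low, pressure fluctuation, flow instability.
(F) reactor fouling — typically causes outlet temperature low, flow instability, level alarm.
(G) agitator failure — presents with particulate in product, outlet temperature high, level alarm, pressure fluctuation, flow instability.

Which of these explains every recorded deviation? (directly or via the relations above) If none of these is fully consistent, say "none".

C

Testing each hypothesis:
(A) sensor drift — does not account for level alarm, outlet temperature high
(B) seal leak — flow instability match; level alarm miss; yield down match; outlet temperature high miss; pressure fluctuation miss
(C) feed contamination — accounts for every observation (flow instability by particulate in product → flow instability)
(D) column flooding — does not account for flow instability, yield down, outlet temperature high, pressure fluctuation
(E) catalyst deactivation — fails on level alarm, yield down, outlet temperature high (predicts outlet temperature low, not outlet temperature high)
(F) reactor fouling — flow instability match; level alarm match; yield down miss; outlet temperature high miss; pressure fluctuation miss
(G) agitator failure — does not account for yield down
(C) is the only candidate with no mismatches.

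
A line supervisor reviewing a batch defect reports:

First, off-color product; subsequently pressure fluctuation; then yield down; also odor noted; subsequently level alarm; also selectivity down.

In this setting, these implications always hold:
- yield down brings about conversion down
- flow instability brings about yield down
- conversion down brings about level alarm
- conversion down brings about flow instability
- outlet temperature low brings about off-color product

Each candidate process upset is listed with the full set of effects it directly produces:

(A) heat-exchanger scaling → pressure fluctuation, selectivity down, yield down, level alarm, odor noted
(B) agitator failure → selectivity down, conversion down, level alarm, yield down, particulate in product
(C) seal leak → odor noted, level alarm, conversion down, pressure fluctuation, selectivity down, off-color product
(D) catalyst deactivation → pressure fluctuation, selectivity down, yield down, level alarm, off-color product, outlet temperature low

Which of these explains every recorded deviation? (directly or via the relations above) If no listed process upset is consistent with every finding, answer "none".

C

Testing each hypothesis:
(A) heat-exchanger scaling — does not account for off-color product
(B) agitator failure — does not account for off-color product, pressure fluctuation, odor noted
(C) seal leak — off-color product +; pressure fluctuation +; yield down + (through conversion down → flow instability → yield down); odor noted +; level alarm +; selectivity down +
(D) catalyst deactivation — off-color product +; pressure fluctuation +; yield down +; odor noted -; level alarm +; selectivity down +
(C) alone accounts for all the evidence.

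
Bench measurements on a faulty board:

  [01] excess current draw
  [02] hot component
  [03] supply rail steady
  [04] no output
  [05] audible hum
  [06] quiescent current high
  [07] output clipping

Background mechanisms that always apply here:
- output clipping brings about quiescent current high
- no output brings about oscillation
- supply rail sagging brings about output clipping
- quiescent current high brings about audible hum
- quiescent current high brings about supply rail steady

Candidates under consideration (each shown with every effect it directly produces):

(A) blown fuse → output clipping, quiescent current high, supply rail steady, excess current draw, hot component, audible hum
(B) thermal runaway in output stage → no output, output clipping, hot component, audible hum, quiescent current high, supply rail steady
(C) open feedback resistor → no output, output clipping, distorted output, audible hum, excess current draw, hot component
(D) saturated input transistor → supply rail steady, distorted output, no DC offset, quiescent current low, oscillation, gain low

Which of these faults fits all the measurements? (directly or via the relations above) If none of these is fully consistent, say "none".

Testing each hypothesis:
(A) blown fuse — does not account for no output
(B) thermal runaway in output stage — does not account for excess current draw
(C) open feedback resistor — accounts for every observation (supply rail steady via output clipping → quiescent current high → supply rail steady)
(D) saturated input transistor — fails on excess current draw, hot component, no output, audible hum, quiescent current high, output clipping (predicts quiescent current low, not quiescent current high)
(C) is the only candidate with no mismatches.

C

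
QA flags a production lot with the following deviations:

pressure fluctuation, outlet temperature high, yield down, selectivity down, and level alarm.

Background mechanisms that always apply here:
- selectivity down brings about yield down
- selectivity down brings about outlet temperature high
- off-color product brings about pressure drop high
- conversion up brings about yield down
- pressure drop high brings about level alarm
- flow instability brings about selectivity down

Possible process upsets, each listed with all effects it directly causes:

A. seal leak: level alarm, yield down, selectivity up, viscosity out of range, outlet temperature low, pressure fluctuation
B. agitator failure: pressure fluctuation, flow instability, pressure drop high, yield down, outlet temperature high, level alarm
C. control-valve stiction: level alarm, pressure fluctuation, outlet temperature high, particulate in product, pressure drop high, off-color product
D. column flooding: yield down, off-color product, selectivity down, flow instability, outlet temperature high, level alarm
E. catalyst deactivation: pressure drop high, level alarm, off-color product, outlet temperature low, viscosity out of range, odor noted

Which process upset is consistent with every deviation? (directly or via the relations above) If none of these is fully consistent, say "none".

For each candidate, compare predicted effects to what was observed:
(A) seal leak — fails on outlet temperature high, selectivity down (predicts outlet temperature low, not outlet temperature high; predicts selectivity up, not selectivity down)
(B) agitator failure — accounts for every observation (selectivity down through flow instability → selectivity down)
(C) control-valve stiction — does not account for yield down, selectivity down
(D) column flooding — does not account for pressure fluctuation
(E) catalyst deactivation — pressure fluctuation NO; outlet temperature high NO; yield down NO; selectivity down NO; level alarm yes
(B) alone accounts for all the evidence.

B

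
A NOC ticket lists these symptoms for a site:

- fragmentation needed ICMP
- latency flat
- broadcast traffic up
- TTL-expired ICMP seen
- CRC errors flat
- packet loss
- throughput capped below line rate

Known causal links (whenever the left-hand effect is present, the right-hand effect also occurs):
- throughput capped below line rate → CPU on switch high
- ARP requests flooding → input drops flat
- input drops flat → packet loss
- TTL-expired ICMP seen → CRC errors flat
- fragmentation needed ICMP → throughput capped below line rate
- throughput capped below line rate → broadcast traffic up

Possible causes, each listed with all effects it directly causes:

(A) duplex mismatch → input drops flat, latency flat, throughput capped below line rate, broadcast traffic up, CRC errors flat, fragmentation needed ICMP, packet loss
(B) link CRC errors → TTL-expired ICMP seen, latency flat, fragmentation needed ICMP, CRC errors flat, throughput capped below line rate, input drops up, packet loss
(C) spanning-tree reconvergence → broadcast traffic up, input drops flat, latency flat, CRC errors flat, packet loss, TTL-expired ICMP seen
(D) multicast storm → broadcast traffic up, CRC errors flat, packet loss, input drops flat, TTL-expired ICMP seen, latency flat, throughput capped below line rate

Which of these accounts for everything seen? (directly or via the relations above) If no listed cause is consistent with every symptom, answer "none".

B

For each candidate, compare predicted effects to what was observed:
(A) duplex mismatch — does not account for TTL-expired ICMP seen
(B) link CRC errors — accounts for every observation (broadcast traffic up by throughput capped below line rate → broadcast traffic up)
(C) spanning-tree reconvergence — fragmentation needed ICMP NO; latency flat yes; broadcast traffic up yes; TTL-expired ICMP seen yes; CRC errors flat yes; packet loss yes; throughput capped below line rate NO
(D) multicast storm — fragmentation needed ICMP NO; latency flat yes; broadcast traffic up yes; TTL-expired ICMP seen yes; CRC errors flat yes; packet loss yes; throughput capped below line rate yes
(B) alone accounts for all the evidence.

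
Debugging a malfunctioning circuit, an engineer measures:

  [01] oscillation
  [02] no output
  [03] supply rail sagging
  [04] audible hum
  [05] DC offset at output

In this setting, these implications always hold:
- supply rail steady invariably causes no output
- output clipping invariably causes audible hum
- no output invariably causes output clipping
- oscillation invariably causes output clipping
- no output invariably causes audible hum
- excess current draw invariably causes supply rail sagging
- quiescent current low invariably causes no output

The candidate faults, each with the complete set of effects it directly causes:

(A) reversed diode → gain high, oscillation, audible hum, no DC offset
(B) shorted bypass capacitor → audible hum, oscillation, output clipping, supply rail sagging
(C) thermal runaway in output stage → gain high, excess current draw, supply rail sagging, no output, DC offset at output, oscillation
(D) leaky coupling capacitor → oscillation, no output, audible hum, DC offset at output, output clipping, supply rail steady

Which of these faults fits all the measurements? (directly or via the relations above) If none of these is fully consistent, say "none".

C

Per-candidate check:
(A) reversed diode — oscillation ✓; no output ✗; supply rail sagging ✗; audible hum ✓; DC offset at output ✗
(B) shorted bypass capacitor — oscillation ✓; no output ✗; supply rail sagging ✓; audible hum ✓; DC offset at output ✗
(C) thermal runaway in output stage — accounts for every observation (audible hum via no output → audible hum)
(D) leaky coupling capacitor — oscillation ✓; no output ✓; supply rail sagging ✗; audible hum ✓; DC offset at output ✓
Only (C) is consistent with every observation.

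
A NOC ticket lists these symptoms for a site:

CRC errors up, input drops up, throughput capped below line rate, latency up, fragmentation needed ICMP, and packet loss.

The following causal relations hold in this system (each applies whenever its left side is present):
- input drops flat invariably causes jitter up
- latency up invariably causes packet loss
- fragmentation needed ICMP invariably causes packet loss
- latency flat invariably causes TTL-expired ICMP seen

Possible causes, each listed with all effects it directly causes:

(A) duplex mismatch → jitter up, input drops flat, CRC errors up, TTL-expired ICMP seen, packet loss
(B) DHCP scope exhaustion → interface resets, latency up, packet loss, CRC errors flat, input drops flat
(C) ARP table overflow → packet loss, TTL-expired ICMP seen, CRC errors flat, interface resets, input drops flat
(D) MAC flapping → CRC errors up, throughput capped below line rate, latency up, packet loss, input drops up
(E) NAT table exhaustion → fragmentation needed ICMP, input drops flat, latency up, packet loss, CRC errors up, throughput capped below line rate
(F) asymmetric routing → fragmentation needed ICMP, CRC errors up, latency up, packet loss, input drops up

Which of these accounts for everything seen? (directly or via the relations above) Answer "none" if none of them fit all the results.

Checking each candidate against the observations:
(A) duplex mismatch — CRC errors up ✓; input drops up ✗; throughput capped below line rate ✗; latency up ✗; fragmentation needed ICMP ✗; packet loss ✓
(B) DHCP scope exhaustion — fails on CRC errors up, input drops up, throughput capped below line rate, fragmentation needed ICMP (predicts CRC errors flat, not CRC errors up; predicts input drops flat, not input drops up)
(C) ARP table overflow — CRC errors up ✗; input drops up ✗; throughput capped below line rate ✗; latency up ✗; fragmentation needed ICMP ✗; packet loss ✓
(D) MAC flapping — does not account for fragmentation needed ICMP
(E) NAT table exhaustion — fails on input drops up (predicts input drops flat, not input drops up)
(F) asymmetric routing — CRC errors up ✓; input drops up ✓; throughput capped below line rate ✗; latency up ✓; fragmentation needed ICMP ✓; packet loss ✓
None of the listed candidates fits everything.

none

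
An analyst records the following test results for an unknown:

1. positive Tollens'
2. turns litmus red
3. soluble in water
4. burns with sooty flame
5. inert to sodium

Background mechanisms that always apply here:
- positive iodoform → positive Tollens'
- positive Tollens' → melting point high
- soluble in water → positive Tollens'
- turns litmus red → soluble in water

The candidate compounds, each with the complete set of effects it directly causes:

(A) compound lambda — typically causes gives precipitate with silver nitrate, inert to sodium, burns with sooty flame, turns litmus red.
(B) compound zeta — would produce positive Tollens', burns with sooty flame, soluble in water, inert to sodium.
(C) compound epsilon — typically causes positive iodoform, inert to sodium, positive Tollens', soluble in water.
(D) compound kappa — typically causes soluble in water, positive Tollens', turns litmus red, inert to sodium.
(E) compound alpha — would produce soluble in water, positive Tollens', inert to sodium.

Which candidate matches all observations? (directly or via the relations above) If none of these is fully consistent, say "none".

A

Per-candidate check:
(A) compound lambda — accounts for every observation (positive Tollens' through turns litmus red → soluble in water → positive Tollens')
(B) compound zeta — does not account for turns litmus red
(C) compound epsilon — positive Tollens' yes; turns litmus red NO; soluble in water yes; burns with sooty flame NO; inert to sodium yes
(D) compound kappa — positive Tollens' yes; turns litmus red yes; soluble in water yes; burns with sooty flame NO; inert to sodium yes
(E) compound alpha — positive Tollens' yes; turns litmus red NO; soluble in water yes; burns with sooty flame NO; inert to sodium yes
(A) alone accounts for all the evidence.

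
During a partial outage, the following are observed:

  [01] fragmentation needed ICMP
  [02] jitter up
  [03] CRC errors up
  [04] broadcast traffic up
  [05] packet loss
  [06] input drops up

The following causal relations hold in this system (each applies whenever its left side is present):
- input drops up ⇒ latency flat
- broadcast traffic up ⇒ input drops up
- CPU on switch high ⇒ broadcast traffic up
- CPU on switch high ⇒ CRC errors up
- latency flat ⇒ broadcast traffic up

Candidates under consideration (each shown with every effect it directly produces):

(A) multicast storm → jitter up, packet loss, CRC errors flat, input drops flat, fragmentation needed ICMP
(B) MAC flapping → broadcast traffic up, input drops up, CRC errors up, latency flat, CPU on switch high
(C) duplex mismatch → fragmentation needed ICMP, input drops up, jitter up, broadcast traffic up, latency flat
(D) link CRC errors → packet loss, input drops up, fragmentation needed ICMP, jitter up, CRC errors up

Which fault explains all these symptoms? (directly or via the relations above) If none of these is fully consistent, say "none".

Checking each candidate against the observations:
(A) multicast storm — fails on CRC errors up, broadcast traffic up, input drops up (predicts CRC errors flat, not CRC errors up; predicts input drops flat, not input drops up)
(B) MAC flapping — does not account for fragmentation needed ICMP, jitter up, packet loss
(C) duplex mismatch — fragmentation needed ICMP ✓; jitter up ✓; CRC errors up ✗; broadcast traffic up ✓; packet loss ✗; input drops up ✓
(D) link CRC errors — fragmentation needed ICMP ✓; jitter up ✓; CRC errors up ✓; broadcast traffic up ✓ (by input drops up → latency flat → broadcast traffic up); packet loss ✓; input drops up ✓
(D) is the only candidate with no mismatches.

D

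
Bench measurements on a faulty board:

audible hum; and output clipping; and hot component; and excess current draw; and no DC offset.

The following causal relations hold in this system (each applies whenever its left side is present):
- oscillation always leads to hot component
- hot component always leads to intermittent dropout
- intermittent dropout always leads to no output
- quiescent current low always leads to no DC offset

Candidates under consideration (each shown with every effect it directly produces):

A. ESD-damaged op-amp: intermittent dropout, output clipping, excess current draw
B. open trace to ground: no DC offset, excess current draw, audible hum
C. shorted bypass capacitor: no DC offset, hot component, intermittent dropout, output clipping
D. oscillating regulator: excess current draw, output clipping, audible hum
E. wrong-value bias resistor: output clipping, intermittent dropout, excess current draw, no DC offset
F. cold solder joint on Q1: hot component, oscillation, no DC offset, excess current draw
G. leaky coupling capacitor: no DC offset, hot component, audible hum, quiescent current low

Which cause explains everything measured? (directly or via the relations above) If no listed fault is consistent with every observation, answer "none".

none

Checking each candidate against the observations:
(A) ESD-damaged op-amp — does not account for audible hum, hot component, no DC offset
(B) open trace to ground — audible hum ✓; output clipping ✗; hot component ✗; excess current draw ✓; no DC offset ✓
(C) shorted bypass capacitor — audible hum ✗; output clipping ✓; hot component ✓; excess current draw ✗; no DC offset ✓
(D) oscillating regulator — does not account for hot component, no DC offset
(E) wrong-value bias resistor — does not account for audible hum, hot component
(F) cold solder joint on Q1 — audible hum ✗; output clipping ✗; hot component ✓; excess current draw ✓; no DC offset ✓
(G) leaky coupling capacitor — audible hum ✓; output clipping ✗; hot component ✓; excess current draw ✗; no DC offset ✓
None of the listed candidates fits everything.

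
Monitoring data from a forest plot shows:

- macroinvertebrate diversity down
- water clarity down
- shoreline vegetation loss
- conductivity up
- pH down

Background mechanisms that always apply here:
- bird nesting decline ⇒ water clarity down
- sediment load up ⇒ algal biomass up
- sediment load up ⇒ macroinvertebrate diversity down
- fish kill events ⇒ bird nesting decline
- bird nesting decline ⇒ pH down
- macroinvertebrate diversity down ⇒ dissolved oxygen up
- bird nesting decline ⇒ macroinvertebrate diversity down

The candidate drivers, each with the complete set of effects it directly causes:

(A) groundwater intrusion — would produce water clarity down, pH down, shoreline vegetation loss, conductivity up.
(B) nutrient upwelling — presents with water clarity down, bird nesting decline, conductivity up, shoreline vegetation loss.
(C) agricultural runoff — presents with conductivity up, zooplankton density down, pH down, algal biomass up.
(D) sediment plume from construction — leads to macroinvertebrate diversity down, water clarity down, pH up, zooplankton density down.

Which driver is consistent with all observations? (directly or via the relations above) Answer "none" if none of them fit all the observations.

B

Per-candidate check:
(A) groundwater intrusion — does not account for macroinvertebrate diversity down
(B) nutrient upwelling — accounts for every observation (macroinvertebrate diversity down by bird nesting decline → macroinvertebrate diversity down)
(C) agricultural runoff — macroinvertebrate diversity down ✗; water clarity down ✗; shoreline vegetation loss ✗; conductivity up ✓; pH down ✓
(D) sediment plume from construction — macroinvertebrate diversity down ✓; water clarity down ✓; shoreline vegetation loss ✗; conductivity up ✗; pH down ✗
Only (B) is consistent with every observation.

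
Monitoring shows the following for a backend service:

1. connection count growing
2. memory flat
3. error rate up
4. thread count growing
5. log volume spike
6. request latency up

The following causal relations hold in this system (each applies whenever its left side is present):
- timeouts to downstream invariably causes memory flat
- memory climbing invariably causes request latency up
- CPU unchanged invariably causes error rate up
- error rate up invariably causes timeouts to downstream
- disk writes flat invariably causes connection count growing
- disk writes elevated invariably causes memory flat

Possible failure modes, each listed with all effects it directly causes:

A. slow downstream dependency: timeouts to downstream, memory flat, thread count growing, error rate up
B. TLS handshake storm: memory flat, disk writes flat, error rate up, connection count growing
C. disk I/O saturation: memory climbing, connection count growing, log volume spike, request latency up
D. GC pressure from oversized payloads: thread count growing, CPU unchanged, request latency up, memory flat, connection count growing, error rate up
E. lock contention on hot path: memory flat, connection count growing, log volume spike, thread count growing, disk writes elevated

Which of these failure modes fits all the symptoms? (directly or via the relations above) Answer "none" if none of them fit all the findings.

none

For each candidate, compare predicted effects to what was observed:
(A) slow downstream dependency — connection count growing miss; memory flat match; error rate up match; thread count growing match; log volume spike miss; request latency up miss
(B) TLS handshake storm — connection count growing match; memory flat match; error rate up match; thread count growing miss; log volume spike miss; request latency up miss
(C) disk I/O saturation — connection count growing match; memory flat miss; error rate up miss; thread count growing miss; log volume spike match; request latency up match
(D) GC pressure from oversized payloads — connection count growing match; memory flat match; error rate up match; thread count growing match; log volume spike miss; request latency up match
(E) lock contention on hot path — does not account for error rate up, request latency up
None of the listed candidates fits everything.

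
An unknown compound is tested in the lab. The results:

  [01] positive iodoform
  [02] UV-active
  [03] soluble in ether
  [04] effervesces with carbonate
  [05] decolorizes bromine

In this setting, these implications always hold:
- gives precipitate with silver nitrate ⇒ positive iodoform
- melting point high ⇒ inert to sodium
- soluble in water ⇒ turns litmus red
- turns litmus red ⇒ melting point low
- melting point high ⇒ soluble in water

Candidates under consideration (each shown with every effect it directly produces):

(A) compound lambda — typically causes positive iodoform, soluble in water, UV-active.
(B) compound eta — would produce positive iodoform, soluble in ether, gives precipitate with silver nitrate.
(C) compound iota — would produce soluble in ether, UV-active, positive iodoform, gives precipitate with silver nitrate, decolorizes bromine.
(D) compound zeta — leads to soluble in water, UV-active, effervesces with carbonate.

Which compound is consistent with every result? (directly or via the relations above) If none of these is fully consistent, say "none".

none

For each candidate, compare predicted effects to what was observed:
(A) compound lambda — positive iodoform +; UV-active +; soluble in ether -; effervesces with carbonate -; decolorizes bromine -
(B) compound eta — positive iodoform +; UV-active -; soluble in ether +; effervesces with carbonate -; decolorizes bromine -
(C) compound iota — positive iodoform +; UV-active +; soluble in ether +; effervesces with carbonate -; decolorizes bromine +
(D) compound zeta — positive iodoform -; UV-active +; soluble in ether -; effervesces with carbonate +; decolorizes bromine -
No candidate is consistent with all observations.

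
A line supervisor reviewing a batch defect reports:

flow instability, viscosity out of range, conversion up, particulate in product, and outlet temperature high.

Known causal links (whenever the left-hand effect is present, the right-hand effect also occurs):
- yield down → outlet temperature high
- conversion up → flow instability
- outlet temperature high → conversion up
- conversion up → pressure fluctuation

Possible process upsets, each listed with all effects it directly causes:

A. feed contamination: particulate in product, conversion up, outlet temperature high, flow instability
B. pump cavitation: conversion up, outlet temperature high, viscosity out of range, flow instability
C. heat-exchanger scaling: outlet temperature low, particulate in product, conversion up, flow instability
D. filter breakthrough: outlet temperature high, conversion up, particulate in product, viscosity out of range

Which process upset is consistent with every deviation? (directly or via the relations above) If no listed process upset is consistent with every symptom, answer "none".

D

Checking each candidate against the observations:
(A) feed contamination — flow instability match; viscosity out of range miss; conversion up match; particulate in product match; outlet temperature high match
(B) pump cavitation — flow instability match; viscosity out of range match; conversion up match; particulate in product miss; outlet temperature high match
(C) heat-exchanger scaling — flow instability match; viscosity out of range miss; conversion up match; particulate in product match; outlet temperature high miss
(D) filter breakthrough — flow instability match (by conversion up → flow instability); viscosity out of range match; conversion up match; particulate in product match; outlet temperature high match
(D) alone accounts for all the evidence.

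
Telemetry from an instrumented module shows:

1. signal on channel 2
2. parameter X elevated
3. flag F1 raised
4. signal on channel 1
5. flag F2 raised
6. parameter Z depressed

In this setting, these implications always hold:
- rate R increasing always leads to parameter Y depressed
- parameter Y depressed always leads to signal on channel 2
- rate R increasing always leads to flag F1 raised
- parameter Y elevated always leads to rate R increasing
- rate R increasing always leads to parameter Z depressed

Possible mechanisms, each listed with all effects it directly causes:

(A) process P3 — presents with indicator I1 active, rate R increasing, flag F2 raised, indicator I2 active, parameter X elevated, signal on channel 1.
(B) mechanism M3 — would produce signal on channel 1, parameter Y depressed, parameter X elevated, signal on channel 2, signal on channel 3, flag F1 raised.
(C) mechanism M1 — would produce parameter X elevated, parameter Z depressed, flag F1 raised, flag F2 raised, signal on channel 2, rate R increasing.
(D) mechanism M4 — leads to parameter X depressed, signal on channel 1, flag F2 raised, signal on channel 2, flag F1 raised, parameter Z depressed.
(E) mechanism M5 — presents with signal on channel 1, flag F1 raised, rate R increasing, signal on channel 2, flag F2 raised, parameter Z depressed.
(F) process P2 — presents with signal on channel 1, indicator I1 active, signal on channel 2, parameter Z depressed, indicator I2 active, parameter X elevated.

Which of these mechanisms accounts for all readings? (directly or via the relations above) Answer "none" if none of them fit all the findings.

A

Checking each candidate against the observations:
(A) process P3 — signal on channel 2 + (by rate R increasing → parameter Y depressed → signal on channel 2); parameter X elevated +; flag F1 raised + (by rate R increasing → flag F1 raised); signal on channel 1 +; flag F2 raised +; parameter Z depressed + (by rate R increasing → parameter Z depressed)
(B) mechanism M3 — signal on channel 2 +; parameter X elevated +; flag F1 raised +; signal on channel 1 +; flag F2 raised -; parameter Z depressed -
(C) mechanism M1 — signal on channel 2 +; parameter X elevated +; flag F1 raised +; signal on channel 1 -; flag F2 raised +; parameter Z depressed +
(D) mechanism M4 — fails on parameter X elevated (predicts parameter X depressed, not parameter X elevated)
(E) mechanism M5 — does not account for parameter X elevated
(F) process P2 — signal on channel 2 +; parameter X elevated +; flag F1 raised -; signal on channel 1 +; flag F2 raised -; parameter Z depressed +
Only (A) is consistent with every observation.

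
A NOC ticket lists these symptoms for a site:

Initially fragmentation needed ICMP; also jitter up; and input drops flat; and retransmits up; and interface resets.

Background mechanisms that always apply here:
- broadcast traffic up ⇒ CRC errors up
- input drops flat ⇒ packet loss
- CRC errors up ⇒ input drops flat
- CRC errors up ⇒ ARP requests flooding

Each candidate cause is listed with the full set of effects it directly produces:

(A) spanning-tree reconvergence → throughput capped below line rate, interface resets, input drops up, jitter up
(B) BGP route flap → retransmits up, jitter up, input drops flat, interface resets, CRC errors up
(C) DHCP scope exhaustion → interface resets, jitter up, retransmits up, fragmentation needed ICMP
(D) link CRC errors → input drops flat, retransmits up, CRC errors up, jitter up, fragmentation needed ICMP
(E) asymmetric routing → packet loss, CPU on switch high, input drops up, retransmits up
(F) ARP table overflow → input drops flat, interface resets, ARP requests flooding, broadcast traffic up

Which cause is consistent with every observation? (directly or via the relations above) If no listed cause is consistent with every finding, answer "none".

For each candidate, compare predicted effects to what was observed:
(A) spanning-tree reconvergence — fragmentation needed ICMP miss; jitter up match; input drops flat miss; retransmits up miss; interface resets match
(B) BGP route flap — fragmentation needed ICMP miss; jitter up match; input drops flat match; retransmits up match; interface resets match
(C) DHCP scope exhaustion — fragmentation needed ICMP match; jitter up match; input drops flat miss; retransmits up match; interface resets match
(D) link CRC errors — fragmentation needed ICMP match; jitter up match; input drops flat match; retransmits up match; interface resets miss
(E) asymmetric routing — fails on fragmentation needed ICMP, jitter up, input drops flat, interface resets (predicts input drops up, not input drops flat)
(F) ARP table overflow — does not account for fragmentation needed ICMP, jitter up, retransmits up
No candidate is consistent with all observations.

none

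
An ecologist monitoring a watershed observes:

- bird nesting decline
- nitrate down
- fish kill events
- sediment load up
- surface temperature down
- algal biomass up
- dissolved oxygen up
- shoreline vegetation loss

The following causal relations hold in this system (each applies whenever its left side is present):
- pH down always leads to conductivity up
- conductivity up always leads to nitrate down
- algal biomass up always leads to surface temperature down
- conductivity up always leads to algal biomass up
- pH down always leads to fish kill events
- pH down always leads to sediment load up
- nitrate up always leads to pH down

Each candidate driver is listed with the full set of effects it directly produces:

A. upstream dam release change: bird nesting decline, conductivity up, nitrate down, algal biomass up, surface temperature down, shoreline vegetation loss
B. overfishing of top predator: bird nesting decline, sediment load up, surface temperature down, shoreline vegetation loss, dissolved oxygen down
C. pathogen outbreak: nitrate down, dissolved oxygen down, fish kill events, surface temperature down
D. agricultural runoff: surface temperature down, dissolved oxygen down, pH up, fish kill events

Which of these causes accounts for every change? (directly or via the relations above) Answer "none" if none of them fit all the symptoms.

For each candidate, compare predicted effects to what was observed:
(A) upstream dam release change — bird nesting decline yes; nitrate down yes; fish kill events NO; sediment load up NO; surface temperature down yes; algal biomass up yes; dissolved oxygen up NO; shoreline vegetation loss yes
(B) overfishing of top predator — fails on nitrate down, fish kill events, algal biomass up, dissolved oxygen up (predicts dissolved oxygen down, not dissolved oxygen up)
(C) pathogen outbreak — fails on bird nesting decline, sediment load up, algal biomass up, dissolved oxygen up, shoreline vegetation loss (predicts dissolved oxygen down, not dissolved oxygen up)
(D) agricultural runoff — fails on bird nesting decline, nitrate down, sediment load up, algal biomass up, dissolved oxygen up, shoreline vegetation loss (predicts dissolved oxygen down, not dissolved oxygen up)
Every candidate fails on at least one observation.

none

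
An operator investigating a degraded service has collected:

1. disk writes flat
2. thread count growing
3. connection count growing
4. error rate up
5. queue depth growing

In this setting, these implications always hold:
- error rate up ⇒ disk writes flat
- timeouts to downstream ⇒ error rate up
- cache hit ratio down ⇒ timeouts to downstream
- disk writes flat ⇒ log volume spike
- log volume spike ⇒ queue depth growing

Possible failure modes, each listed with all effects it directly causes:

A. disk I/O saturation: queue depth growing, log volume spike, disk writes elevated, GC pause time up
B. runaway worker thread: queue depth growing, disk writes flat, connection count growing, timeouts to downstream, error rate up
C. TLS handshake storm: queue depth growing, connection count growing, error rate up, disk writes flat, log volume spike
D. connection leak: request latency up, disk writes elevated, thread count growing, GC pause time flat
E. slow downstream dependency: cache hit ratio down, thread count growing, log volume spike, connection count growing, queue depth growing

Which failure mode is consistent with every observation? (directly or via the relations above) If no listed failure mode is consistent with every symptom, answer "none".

Checking each candidate against the observations:
(A) disk I/O saturation — fails on disk writes flat, thread count growing, connection count growing, error rate up (predicts disk writes elevated, not disk writes flat)
(B) runaway worker thread — disk writes flat yes; thread count growing NO; connection count growing yes; error rate up yes; queue depth growing yes
(C) TLS handshake storm — disk writes flat yes; thread count growing NO; connection count growing yes; error rate up yes; queue depth growing yes
(D) connection leak — fails on disk writes flat, connection count growing, error rate up, queue depth growing (predicts disk writes elevated, not disk writes flat)
(E) slow downstream dependency — disk writes flat yes (by cache hit ratio down → timeouts to downstream → error rate up → disk writes flat); thread count growing yes; connection count growing yes; error rate up yes (by cache hit ratio down → timeouts to downstream → error rate up); queue depth growing yes
(E) alone accounts for all the evidence.

E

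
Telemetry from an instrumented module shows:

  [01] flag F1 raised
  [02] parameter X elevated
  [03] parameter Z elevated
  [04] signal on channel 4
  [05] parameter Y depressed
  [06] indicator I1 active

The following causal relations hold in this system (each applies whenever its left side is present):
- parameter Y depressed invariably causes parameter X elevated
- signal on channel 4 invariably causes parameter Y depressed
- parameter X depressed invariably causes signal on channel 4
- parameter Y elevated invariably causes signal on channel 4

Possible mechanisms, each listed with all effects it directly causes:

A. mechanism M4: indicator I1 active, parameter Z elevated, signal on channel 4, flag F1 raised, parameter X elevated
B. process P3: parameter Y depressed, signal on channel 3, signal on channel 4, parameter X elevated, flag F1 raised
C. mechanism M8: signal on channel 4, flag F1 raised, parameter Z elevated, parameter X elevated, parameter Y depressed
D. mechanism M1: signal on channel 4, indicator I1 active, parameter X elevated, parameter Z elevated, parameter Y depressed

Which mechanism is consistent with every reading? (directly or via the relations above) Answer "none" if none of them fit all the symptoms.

A

Per-candidate check:
(A) mechanism M4 — accounts for every observation (parameter Y depressed by signal on channel 4 → parameter Y depressed)
(B) process P3 — flag F1 raised yes; parameter X elevated yes; parameter Z elevated NO; signal on channel 4 yes; parameter Y depressed yes; indicator I1 active NO
(C) mechanism M8 — does not account for indicator I1 active
(D) mechanism M1 — flag F1 raised NO; parameter X elevated yes; parameter Z elevated yes; signal on channel 4 yes; parameter Y depressed yes; indicator I1 active yes
Only (A) is consistent with every observation.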